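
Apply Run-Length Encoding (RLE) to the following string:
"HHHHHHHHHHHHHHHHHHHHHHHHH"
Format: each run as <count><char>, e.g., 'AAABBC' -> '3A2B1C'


Scanning runs left to right:
  i=0: run of 'H' x 25 -> '25H'

RLE = 25H


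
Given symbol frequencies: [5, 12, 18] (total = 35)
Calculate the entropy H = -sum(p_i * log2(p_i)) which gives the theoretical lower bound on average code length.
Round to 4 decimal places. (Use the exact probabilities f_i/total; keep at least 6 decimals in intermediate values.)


Per-symbol terms -p_i * log2(p_i) with p_i = f_i/35:
  p = 5/35 = 0.142857: log2(p) = -2.807355, -p*log2(p) = 0.401051
  p = 12/35 = 0.342857: log2(p) = -1.544321, -p*log2(p) = 0.529481
  p = 18/35 = 0.514286: log2(p) = -0.959358, -p*log2(p) = 0.493384
H = 0.401051 + 0.529481 + 0.493384 = 1.423916

H = 1.4239 bits/symbol


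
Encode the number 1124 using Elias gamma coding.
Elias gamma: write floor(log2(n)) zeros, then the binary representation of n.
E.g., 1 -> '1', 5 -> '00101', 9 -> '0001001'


num_bits = floor(log2(1124)) + 1 = 11
leading_zeros = num_bits - 1 = 10
binary(1124) = 10001100100

Elias gamma(1124) = '0000000000' + '10001100100' = 000000000010001100100 (21 bits)


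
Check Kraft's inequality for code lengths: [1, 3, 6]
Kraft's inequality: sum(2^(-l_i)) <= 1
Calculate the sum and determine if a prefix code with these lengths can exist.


Sum = 2^(-1) + 2^(-3) + 2^(-6)
    = 0.5 + 0.125 + 0.015625
    = 41/64 = 0.640625
Since 0.640625 <= 1, Kraft's inequality IS satisfied.
A prefix code with these lengths CAN exist.

Kraft sum = 0.640625. Satisfied.


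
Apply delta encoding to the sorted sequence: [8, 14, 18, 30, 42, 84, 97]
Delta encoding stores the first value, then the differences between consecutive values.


First value: 8
Deltas:
  14 - 8 = 6
  18 - 14 = 4
  30 - 18 = 12
  42 - 30 = 12
  84 - 42 = 42
  97 - 84 = 13


Delta encoded: [8, 6, 4, 12, 12, 42, 13]


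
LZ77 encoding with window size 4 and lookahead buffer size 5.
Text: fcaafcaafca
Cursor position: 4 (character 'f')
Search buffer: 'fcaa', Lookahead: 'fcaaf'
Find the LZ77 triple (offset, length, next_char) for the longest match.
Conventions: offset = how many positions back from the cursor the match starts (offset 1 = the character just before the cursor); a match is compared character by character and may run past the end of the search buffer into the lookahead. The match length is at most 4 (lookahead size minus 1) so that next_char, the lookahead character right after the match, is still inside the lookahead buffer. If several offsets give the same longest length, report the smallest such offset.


Try each offset into the search buffer:
  offset=1 (pos 3, char 'a'): match length 0
  offset=2 (pos 2, char 'a'): match length 0
  offset=3 (pos 1, char 'c'): match length 0
  offset=4 (pos 0, char 'f'): match length 4
Longest match has length 4 at offset 4.
next_char = character at position 4 + 4 = 8 -> 'f'

Best match: offset=4, length=4 (matching 'fcaa' starting at position 0)
LZ77 triple: (4, 4, 'f')


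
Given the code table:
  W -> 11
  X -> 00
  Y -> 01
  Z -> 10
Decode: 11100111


Decoding:
11 -> W
10 -> Z
01 -> Y
11 -> W


Result: WZYW


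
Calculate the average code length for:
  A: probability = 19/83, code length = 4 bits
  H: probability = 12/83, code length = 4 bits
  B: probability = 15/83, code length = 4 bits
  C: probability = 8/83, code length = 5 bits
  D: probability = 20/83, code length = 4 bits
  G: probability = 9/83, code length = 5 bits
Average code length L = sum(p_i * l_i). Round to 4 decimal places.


Weighted contributions p_i * l_i:
  A: (19/83) * 4 = 76/83
  H: (12/83) * 4 = 48/83
  B: (15/83) * 4 = 60/83
  C: (8/83) * 5 = 40/83
  D: (20/83) * 4 = 80/83
  G: (9/83) * 5 = 45/83
Sum = (76 + 48 + 60 + 40 + 80 + 45)/83 = 349/83

L = 349/83 = 4.2048 bits/symbol


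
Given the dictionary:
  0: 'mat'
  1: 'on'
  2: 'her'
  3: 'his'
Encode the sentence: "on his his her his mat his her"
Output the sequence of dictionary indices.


Look up each word in the dictionary:
  'on' -> 1
  'his' -> 3
  'his' -> 3
  'her' -> 2
  'his' -> 3
  'mat' -> 0
  'his' -> 3
  'her' -> 2

Encoded: [1, 3, 3, 2, 3, 0, 3, 2]


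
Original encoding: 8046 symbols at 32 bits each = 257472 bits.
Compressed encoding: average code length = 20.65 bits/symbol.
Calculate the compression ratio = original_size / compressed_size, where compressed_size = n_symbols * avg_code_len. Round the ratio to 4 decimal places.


original_size = n_symbols * orig_bits = 8046 * 32 = 257472 bits
compressed_size = n_symbols * avg_code_len = 8046 * 20.65 = 166149.9 bits
ratio = original_size / compressed_size = 257472 / 166149.9 = 1.5496

Compression ratio = 1.5496


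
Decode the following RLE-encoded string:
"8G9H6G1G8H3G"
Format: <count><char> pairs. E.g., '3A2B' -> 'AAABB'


Expanding each <count><char> pair:
  8G -> 'GGGGGGGG'
  9H -> 'HHHHHHHHH'
  6G -> 'GGGGGG'
  1G -> 'G'
  8H -> 'HHHHHHHH'
  3G -> 'GGG'

Decoded = GGGGGGGGHHHHHHHHHGGGGGGGHHHHHHHHGGG


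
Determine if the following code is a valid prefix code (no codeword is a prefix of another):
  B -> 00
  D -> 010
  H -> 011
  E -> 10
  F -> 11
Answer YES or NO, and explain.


Checking each pair (does one codeword prefix another?):
  B='00' vs D='010': no prefix
  B='00' vs H='011': no prefix
  B='00' vs E='10': no prefix
  B='00' vs F='11': no prefix
  D='010' vs B='00': no prefix
  D='010' vs H='011': no prefix
  D='010' vs E='10': no prefix
  D='010' vs F='11': no prefix
  H='011' vs B='00': no prefix
  H='011' vs D='010': no prefix
  H='011' vs E='10': no prefix
  H='011' vs F='11': no prefix
  E='10' vs B='00': no prefix
  E='10' vs D='010': no prefix
  E='10' vs H='011': no prefix
  E='10' vs F='11': no prefix
  F='11' vs B='00': no prefix
  F='11' vs D='010': no prefix
  F='11' vs H='011': no prefix
  F='11' vs E='10': no prefix
No violation found over all pairs.

YES -- this is a valid prefix code. No codeword is a prefix of any other codeword.


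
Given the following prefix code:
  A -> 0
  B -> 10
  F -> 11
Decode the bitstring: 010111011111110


Decoding step by step:
Bits 0 -> A
Bits 10 -> B
Bits 11 -> F
Bits 10 -> B
Bits 11 -> F
Bits 11 -> F
Bits 11 -> F
Bits 10 -> B


Decoded message: ABFBFFFB


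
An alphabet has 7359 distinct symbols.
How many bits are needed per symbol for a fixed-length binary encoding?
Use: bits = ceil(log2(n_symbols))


log2(7359) = 12.8453
Bracket: 2^12 = 4096 < 7359 <= 2^13 = 8192
So ceil(log2(7359)) = 13

bits = ceil(log2(7359)) = ceil(12.8453) = 13 bits


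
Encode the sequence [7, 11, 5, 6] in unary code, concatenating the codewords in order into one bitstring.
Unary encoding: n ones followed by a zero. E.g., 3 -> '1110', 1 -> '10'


Encode each number as n ones followed by a terminating 0:
  7 -> 11111110 (8 bits)
  11 -> 111111111110 (12 bits)
  5 -> 111110 (6 bits)
  6 -> 1111110 (7 bits)
Total length = 8 + 12 + 6 + 7 = 33 bits.

Unary([7, 11, 5, 6]) = 111111101111111111101111101111110 (33 bits)


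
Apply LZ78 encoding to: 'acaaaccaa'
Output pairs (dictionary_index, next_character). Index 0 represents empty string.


LZ78 encoding steps:
Dictionary: {0: ''}
Step 1: w='' (idx 0), next='a' -> output (0, 'a'), add 'a' as idx 1
Step 2: w='' (idx 0), next='c' -> output (0, 'c'), add 'c' as idx 2
Step 3: w='a' (idx 1), next='a' -> output (1, 'a'), add 'aa' as idx 3
Step 4: w='a' (idx 1), next='c' -> output (1, 'c'), add 'ac' as idx 4
Step 5: w='c' (idx 2), next='a' -> output (2, 'a'), add 'ca' as idx 5
Step 6: w='a' (idx 1), end of input -> output (1, '')


Encoded: [(0, 'a'), (0, 'c'), (1, 'a'), (1, 'c'), (2, 'a'), (1, '')]


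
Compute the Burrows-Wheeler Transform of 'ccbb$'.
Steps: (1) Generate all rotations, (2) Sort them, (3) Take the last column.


Rotations (sorted):
  0: $ccbb -> last char: b
  1: b$ccb -> last char: b
  2: bb$cc -> last char: c
  3: cbb$c -> last char: c
  4: ccbb$ -> last char: $


BWT = bbcc$


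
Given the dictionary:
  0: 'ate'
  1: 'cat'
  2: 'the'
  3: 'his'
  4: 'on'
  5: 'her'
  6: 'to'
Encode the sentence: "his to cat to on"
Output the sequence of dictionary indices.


Look up each word in the dictionary:
  'his' -> 3
  'to' -> 6
  'cat' -> 1
  'to' -> 6
  'on' -> 4

Encoded: [3, 6, 1, 6, 4]


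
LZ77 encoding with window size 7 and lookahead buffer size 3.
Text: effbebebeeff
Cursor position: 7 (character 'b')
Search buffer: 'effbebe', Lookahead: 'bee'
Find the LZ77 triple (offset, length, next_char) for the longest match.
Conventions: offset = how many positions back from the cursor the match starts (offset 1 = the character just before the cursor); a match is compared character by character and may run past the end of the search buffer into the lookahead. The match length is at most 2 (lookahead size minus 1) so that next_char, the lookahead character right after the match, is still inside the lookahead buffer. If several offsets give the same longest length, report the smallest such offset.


Try each offset into the search buffer:
  offset=1 (pos 6, char 'e'): match length 0
  offset=2 (pos 5, char 'b'): match length 2
  offset=3 (pos 4, char 'e'): match length 0
  offset=4 (pos 3, char 'b'): match length 2
  offset=5 (pos 2, char 'f'): match length 0
  offset=6 (pos 1, char 'f'): match length 0
  offset=7 (pos 0, char 'e'): match length 0
Longest match has length 2, found at offsets 2, 4; take the smallest, offset 2.
next_char = character at position 7 + 2 = 9 -> 'e'

Best match: offset=2, length=2 (matching 'be' starting at position 5)
LZ77 triple: (2, 2, 'e')


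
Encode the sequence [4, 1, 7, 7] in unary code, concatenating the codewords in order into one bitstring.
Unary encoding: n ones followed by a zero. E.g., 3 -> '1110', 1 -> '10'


Encode each number as n ones followed by a terminating 0:
  4 -> 11110 (5 bits)
  1 -> 10 (2 bits)
  7 -> 11111110 (8 bits)
  7 -> 11111110 (8 bits)
Total length = 5 + 2 + 8 + 8 = 23 bits.

Unary([4, 1, 7, 7]) = 11110101111111011111110 (23 bits)


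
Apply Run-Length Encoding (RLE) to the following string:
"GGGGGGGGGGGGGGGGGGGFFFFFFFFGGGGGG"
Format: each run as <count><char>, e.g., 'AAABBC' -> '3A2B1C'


Scanning runs left to right:
  i=0: run of 'G' x 19 -> '19G'
  i=19: run of 'F' x 8 -> '8F'
  i=27: run of 'G' x 6 -> '6G'

RLE = 19G8F6G


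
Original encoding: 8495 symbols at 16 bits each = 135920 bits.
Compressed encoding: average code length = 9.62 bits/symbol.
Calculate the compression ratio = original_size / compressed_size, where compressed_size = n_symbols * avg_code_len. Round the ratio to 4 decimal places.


original_size = n_symbols * orig_bits = 8495 * 16 = 135920 bits
compressed_size = n_symbols * avg_code_len = 8495 * 9.62 = 81721.9 bits
ratio = original_size / compressed_size = 135920 / 81721.9 = 1.6632

Compression ratio = 1.6632


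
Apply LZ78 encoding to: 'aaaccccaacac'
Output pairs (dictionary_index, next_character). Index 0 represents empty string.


LZ78 encoding steps:
Dictionary: {0: ''}
Step 1: w='' (idx 0), next='a' -> output (0, 'a'), add 'a' as idx 1
Step 2: w='a' (idx 1), next='a' -> output (1, 'a'), add 'aa' as idx 2
Step 3: w='' (idx 0), next='c' -> output (0, 'c'), add 'c' as idx 3
Step 4: w='c' (idx 3), next='c' -> output (3, 'c'), add 'cc' as idx 4
Step 5: w='c' (idx 3), next='a' -> output (3, 'a'), add 'ca' as idx 5
Step 6: w='a' (idx 1), next='c' -> output (1, 'c'), add 'ac' as idx 6
Step 7: w='ac' (idx 6), end of input -> output (6, '')


Encoded: [(0, 'a'), (1, 'a'), (0, 'c'), (3, 'c'), (3, 'a'), (1, 'c'), (6, '')]


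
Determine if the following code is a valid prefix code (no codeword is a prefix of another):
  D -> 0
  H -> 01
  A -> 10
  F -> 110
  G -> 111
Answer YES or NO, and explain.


Checking each pair (does one codeword prefix another?):
  D='0' vs H='01': prefix -- VIOLATION

NO -- this is NOT a valid prefix code. D (0) is a prefix of H (01).


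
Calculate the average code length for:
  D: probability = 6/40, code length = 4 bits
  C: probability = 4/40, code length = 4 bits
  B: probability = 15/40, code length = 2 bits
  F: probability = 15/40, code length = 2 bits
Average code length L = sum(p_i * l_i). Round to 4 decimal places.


Weighted contributions p_i * l_i:
  D: (6/40) * 4 = 24/40
  C: (4/40) * 4 = 16/40
  B: (15/40) * 2 = 30/40
  F: (15/40) * 2 = 30/40
Sum = (24 + 16 + 30 + 30)/40 = 100/40

L = 100/40 = 2.5000 bits/symbol


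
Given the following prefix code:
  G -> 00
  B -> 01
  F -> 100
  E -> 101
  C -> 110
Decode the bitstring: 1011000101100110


Decoding step by step:
Bits 101 -> E
Bits 100 -> F
Bits 01 -> B
Bits 01 -> B
Bits 100 -> F
Bits 110 -> C


Decoded message: EFBBFC


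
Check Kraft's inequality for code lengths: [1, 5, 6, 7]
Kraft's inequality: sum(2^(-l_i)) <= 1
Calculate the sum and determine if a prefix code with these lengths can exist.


Sum = 2^(-1) + 2^(-5) + 2^(-6) + 2^(-7)
    = 0.5 + 0.03125 + 0.015625 + 0.0078125
    = 71/128 = 0.5546875
Since 0.5546875 <= 1, Kraft's inequality IS satisfied.
A prefix code with these lengths CAN exist.

Kraft sum = 0.5546875. Satisfied.


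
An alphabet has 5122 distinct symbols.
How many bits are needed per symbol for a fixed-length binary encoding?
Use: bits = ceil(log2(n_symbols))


log2(5122) = 12.3225
Bracket: 2^12 = 4096 < 5122 <= 2^13 = 8192
So ceil(log2(5122)) = 13

bits = ceil(log2(5122)) = ceil(12.3225) = 13 bits


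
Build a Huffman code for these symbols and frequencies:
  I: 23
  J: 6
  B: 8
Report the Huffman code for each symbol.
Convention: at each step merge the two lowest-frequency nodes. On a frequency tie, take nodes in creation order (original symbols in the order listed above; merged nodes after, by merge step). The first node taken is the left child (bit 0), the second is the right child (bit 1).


Huffman tree construction:
Step 1: Merge J(6) + B(8) = 14
Step 2: Merge (J+B)(14) + I(23) = 37
Read each symbol's code off the tree from the root (left child = 0, right child = 1).

Codes:
  I: 1 (length 1)
  J: 00 (length 2)
  B: 01 (length 2)
Average code length: 51/37 = 1.3784 bits/symbol


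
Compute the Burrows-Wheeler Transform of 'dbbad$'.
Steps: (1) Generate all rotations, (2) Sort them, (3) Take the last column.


Rotations (sorted):
  0: $dbbad -> last char: d
  1: ad$dbb -> last char: b
  2: bad$db -> last char: b
  3: bbad$d -> last char: d
  4: d$dbba -> last char: a
  5: dbbad$ -> last char: $


BWT = dbbda$


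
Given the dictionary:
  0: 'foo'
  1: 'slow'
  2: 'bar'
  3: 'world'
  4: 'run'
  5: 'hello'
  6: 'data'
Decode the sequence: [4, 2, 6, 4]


Look up each index in the dictionary:
  4 -> 'run'
  2 -> 'bar'
  6 -> 'data'
  4 -> 'run'

Decoded: "run bar data run"


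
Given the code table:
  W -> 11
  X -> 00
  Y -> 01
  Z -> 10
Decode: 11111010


Decoding:
11 -> W
11 -> W
10 -> Z
10 -> Z


Result: WWZZ


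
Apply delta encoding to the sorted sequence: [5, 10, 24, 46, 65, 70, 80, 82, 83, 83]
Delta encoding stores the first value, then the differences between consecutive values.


First value: 5
Deltas:
  10 - 5 = 5
  24 - 10 = 14
  46 - 24 = 22
  65 - 46 = 19
  70 - 65 = 5
  80 - 70 = 10
  82 - 80 = 2
  83 - 82 = 1
  83 - 83 = 0


Delta encoded: [5, 5, 14, 22, 19, 5, 10, 2, 1, 0]


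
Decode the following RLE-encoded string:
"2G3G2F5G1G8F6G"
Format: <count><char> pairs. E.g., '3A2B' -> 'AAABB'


Expanding each <count><char> pair:
  2G -> 'GG'
  3G -> 'GGG'
  2F -> 'FF'
  5G -> 'GGGGG'
  1G -> 'G'
  8F -> 'FFFFFFFF'
  6G -> 'GGGGGG'

Decoded = GGGGGFFGGGGGGFFFFFFFFGGGGGG


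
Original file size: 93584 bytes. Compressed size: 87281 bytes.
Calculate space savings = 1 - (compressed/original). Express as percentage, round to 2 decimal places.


ratio = compressed/original = 87281/93584 = 0.932649
savings = 1 - ratio = 1 - 0.932649 = 0.067351
as a percentage: 0.067351 * 100 = 6.74%

Space savings = 1 - 87281/93584 = 6.74%


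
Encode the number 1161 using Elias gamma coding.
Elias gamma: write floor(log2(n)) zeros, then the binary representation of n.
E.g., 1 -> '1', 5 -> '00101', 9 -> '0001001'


num_bits = floor(log2(1161)) + 1 = 11
leading_zeros = num_bits - 1 = 10
binary(1161) = 10010001001

Elias gamma(1161) = '0000000000' + '10010001001' = 000000000010010001001 (21 bits)


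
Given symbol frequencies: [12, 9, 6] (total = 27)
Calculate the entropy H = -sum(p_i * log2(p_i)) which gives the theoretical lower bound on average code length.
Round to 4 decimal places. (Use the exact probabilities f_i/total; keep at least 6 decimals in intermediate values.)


Per-symbol terms -p_i * log2(p_i) with p_i = f_i/27:
  p = 12/27 = 0.444444: log2(p) = -1.169925, -p*log2(p) = 0.519967
  p = 9/27 = 0.333333: log2(p) = -1.584963, -p*log2(p) = 0.528321
  p = 6/27 = 0.222222: log2(p) = -2.169925, -p*log2(p) = 0.482206
H = 0.519967 + 0.528321 + 0.482206 = 1.530494

H = 1.5305 bits/symbol


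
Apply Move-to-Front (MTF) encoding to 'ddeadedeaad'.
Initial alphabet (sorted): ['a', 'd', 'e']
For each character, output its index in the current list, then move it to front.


MTF encoding:
'd': index 1 in ['a', 'd', 'e'] -> ['d', 'a', 'e']
'd': index 0 in ['d', 'a', 'e'] -> ['d', 'a', 'e']
'e': index 2 in ['d', 'a', 'e'] -> ['e', 'd', 'a']
'a': index 2 in ['e', 'd', 'a'] -> ['a', 'e', 'd']
'd': index 2 in ['a', 'e', 'd'] -> ['d', 'a', 'e']
'e': index 2 in ['d', 'a', 'e'] -> ['e', 'd', 'a']
'd': index 1 in ['e', 'd', 'a'] -> ['d', 'e', 'a']
'e': index 1 in ['d', 'e', 'a'] -> ['e', 'd', 'a']
'a': index 2 in ['e', 'd', 'a'] -> ['a', 'e', 'd']
'a': index 0 in ['a', 'e', 'd'] -> ['a', 'e', 'd']
'd': index 2 in ['a', 'e', 'd'] -> ['d', 'a', 'e']


Output: [1, 0, 2, 2, 2, 2, 1, 1, 2, 0, 2]


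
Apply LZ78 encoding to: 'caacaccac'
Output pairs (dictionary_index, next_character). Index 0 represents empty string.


LZ78 encoding steps:
Dictionary: {0: ''}
Step 1: w='' (idx 0), next='c' -> output (0, 'c'), add 'c' as idx 1
Step 2: w='' (idx 0), next='a' -> output (0, 'a'), add 'a' as idx 2
Step 3: w='a' (idx 2), next='c' -> output (2, 'c'), add 'ac' as idx 3
Step 4: w='ac' (idx 3), next='c' -> output (3, 'c'), add 'acc' as idx 4
Step 5: w='ac' (idx 3), end of input -> output (3, '')


Encoded: [(0, 'c'), (0, 'a'), (2, 'c'), (3, 'c'), (3, '')]


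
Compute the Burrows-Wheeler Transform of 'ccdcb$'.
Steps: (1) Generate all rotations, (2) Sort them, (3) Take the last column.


Rotations (sorted):
  0: $ccdcb -> last char: b
  1: b$ccdc -> last char: c
  2: cb$ccd -> last char: d
  3: ccdcb$ -> last char: $
  4: cdcb$c -> last char: c
  5: dcb$cc -> last char: c


BWT = bcd$cc


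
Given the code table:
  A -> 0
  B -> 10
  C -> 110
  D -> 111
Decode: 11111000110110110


Decoding:
111 -> D
110 -> C
0 -> A
0 -> A
110 -> C
110 -> C
110 -> C


Result: DCAACCC


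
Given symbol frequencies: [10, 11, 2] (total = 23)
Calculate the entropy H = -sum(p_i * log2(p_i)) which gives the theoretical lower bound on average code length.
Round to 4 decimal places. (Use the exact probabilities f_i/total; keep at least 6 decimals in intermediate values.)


Per-symbol terms -p_i * log2(p_i) with p_i = f_i/23:
  p = 10/23 = 0.434783: log2(p) = -1.201634, -p*log2(p) = 0.522450
  p = 11/23 = 0.478261: log2(p) = -1.064130, -p*log2(p) = 0.508932
  p = 2/23 = 0.086957: log2(p) = -3.523562, -p*log2(p) = 0.306397
H = 0.522450 + 0.508932 + 0.306397 = 1.337779

H = 1.3378 bits/symbol


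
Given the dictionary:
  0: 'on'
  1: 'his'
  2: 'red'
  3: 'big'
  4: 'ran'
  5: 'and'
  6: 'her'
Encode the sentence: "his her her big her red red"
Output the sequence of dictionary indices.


Look up each word in the dictionary:
  'his' -> 1
  'her' -> 6
  'her' -> 6
  'big' -> 3
  'her' -> 6
  'red' -> 2
  'red' -> 2

Encoded: [1, 6, 6, 3, 6, 2, 2]


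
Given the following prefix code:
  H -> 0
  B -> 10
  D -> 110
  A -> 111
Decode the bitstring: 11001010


Decoding step by step:
Bits 110 -> D
Bits 0 -> H
Bits 10 -> B
Bits 10 -> B


Decoded message: DHBB


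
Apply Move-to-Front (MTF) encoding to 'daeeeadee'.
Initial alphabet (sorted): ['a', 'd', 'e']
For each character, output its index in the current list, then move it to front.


MTF encoding:
'd': index 1 in ['a', 'd', 'e'] -> ['d', 'a', 'e']
'a': index 1 in ['d', 'a', 'e'] -> ['a', 'd', 'e']
'e': index 2 in ['a', 'd', 'e'] -> ['e', 'a', 'd']
'e': index 0 in ['e', 'a', 'd'] -> ['e', 'a', 'd']
'e': index 0 in ['e', 'a', 'd'] -> ['e', 'a', 'd']
'a': index 1 in ['e', 'a', 'd'] -> ['a', 'e', 'd']
'd': index 2 in ['a', 'e', 'd'] -> ['d', 'a', 'e']
'e': index 2 in ['d', 'a', 'e'] -> ['e', 'd', 'a']
'e': index 0 in ['e', 'd', 'a'] -> ['e', 'd', 'a']


Output: [1, 1, 2, 0, 0, 1, 2, 2, 0]


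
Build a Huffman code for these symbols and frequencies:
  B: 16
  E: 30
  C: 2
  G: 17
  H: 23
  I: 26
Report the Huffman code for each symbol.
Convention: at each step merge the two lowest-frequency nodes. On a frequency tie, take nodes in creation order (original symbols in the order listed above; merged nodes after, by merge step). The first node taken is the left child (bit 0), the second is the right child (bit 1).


Huffman tree construction:
Step 1: Merge C(2) + B(16) = 18
Step 2: Merge G(17) + (C+B)(18) = 35
Step 3: Merge H(23) + I(26) = 49
Step 4: Merge E(30) + (G+(C+B))(35) = 65
Step 5: Merge (H+I)(49) + (E+(G+(C+B)))(65) = 114
Read each symbol's code off the tree from the root (left child = 0, right child = 1).

Codes:
  B: 1111 (length 4)
  E: 10 (length 2)
  C: 1110 (length 4)
  G: 110 (length 3)
  H: 00 (length 2)
  I: 01 (length 2)
Average code length: 281/114 = 2.4649 bits/symbol


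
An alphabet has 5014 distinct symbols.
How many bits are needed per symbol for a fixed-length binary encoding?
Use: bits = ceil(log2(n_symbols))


log2(5014) = 12.2917
Bracket: 2^12 = 4096 < 5014 <= 2^13 = 8192
So ceil(log2(5014)) = 13

bits = ceil(log2(5014)) = ceil(12.2917) = 13 bits


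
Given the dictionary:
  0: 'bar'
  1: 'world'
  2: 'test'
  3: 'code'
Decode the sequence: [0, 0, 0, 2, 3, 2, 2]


Look up each index in the dictionary:
  0 -> 'bar'
  0 -> 'bar'
  0 -> 'bar'
  2 -> 'test'
  3 -> 'code'
  2 -> 'test'
  2 -> 'test'

Decoded: "bar bar bar test code test test"


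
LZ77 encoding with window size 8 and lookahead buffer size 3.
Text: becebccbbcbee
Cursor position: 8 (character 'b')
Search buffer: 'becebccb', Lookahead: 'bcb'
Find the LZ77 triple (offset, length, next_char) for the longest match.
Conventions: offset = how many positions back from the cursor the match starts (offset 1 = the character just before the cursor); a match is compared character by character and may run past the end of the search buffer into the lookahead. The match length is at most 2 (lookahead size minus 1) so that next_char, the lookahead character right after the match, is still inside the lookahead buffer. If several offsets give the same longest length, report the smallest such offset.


Try each offset into the search buffer:
  offset=1 (pos 7, char 'b'): match length 1
  offset=2 (pos 6, char 'c'): match length 0
  offset=3 (pos 5, char 'c'): match length 0
  offset=4 (pos 4, char 'b'): match length 2
  offset=5 (pos 3, char 'e'): match length 0
  offset=6 (pos 2, char 'c'): match length 0
  offset=7 (pos 1, char 'e'): match length 0
  offset=8 (pos 0, char 'b'): match length 1
Longest match has length 2 at offset 4.
next_char = character at position 8 + 2 = 10 -> 'b'

Best match: offset=4, length=2 (matching 'bc' starting at position 4)
LZ77 triple: (4, 2, 'b')


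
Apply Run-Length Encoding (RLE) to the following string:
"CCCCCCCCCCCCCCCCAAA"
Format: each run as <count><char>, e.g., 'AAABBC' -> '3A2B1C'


Scanning runs left to right:
  i=0: run of 'C' x 16 -> '16C'
  i=16: run of 'A' x 3 -> '3A'

RLE = 16C3A


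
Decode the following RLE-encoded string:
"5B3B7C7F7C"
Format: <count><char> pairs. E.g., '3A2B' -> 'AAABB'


Expanding each <count><char> pair:
  5B -> 'BBBBB'
  3B -> 'BBB'
  7C -> 'CCCCCCC'
  7F -> 'FFFFFFF'
  7C -> 'CCCCCCC'

Decoded = BBBBBBBBCCCCCCCFFFFFFFCCCCCCC


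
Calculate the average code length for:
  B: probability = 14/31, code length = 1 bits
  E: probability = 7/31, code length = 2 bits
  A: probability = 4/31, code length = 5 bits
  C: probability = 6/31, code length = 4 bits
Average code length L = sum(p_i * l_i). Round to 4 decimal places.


Weighted contributions p_i * l_i:
  B: (14/31) * 1 = 14/31
  E: (7/31) * 2 = 14/31
  A: (4/31) * 5 = 20/31
  C: (6/31) * 4 = 24/31
Sum = (14 + 14 + 20 + 24)/31 = 72/31

L = 72/31 = 2.3226 bits/symbol


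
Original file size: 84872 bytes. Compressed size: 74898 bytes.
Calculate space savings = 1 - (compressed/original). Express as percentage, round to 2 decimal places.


ratio = compressed/original = 74898/84872 = 0.882482
savings = 1 - ratio = 1 - 0.882482 = 0.117518
as a percentage: 0.117518 * 100 = 11.75%

Space savings = 1 - 74898/84872 = 11.75%


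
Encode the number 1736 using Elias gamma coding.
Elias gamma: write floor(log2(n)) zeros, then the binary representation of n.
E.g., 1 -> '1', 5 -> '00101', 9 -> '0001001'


num_bits = floor(log2(1736)) + 1 = 11
leading_zeros = num_bits - 1 = 10
binary(1736) = 11011001000

Elias gamma(1736) = '0000000000' + '11011001000' = 000000000011011001000 (21 bits)


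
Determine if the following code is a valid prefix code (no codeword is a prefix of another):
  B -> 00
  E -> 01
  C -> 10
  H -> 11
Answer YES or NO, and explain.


Checking each pair (does one codeword prefix another?):
  B='00' vs E='01': no prefix
  B='00' vs C='10': no prefix
  B='00' vs H='11': no prefix
  E='01' vs B='00': no prefix
  E='01' vs C='10': no prefix
  E='01' vs H='11': no prefix
  C='10' vs B='00': no prefix
  C='10' vs E='01': no prefix
  C='10' vs H='11': no prefix
  H='11' vs B='00': no prefix
  H='11' vs E='01': no prefix
  H='11' vs C='10': no prefix
No violation found over all pairs.

YES -- this is a valid prefix code. No codeword is a prefix of any other codeword.


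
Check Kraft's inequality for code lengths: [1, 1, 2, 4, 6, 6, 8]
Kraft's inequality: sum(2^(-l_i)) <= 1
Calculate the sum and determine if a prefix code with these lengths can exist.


Sum = 2^(-1) + 2^(-1) + 2^(-2) + 2^(-4) + 2^(-6) + 2^(-6) + 2^(-8)
    = 0.5 + 0.5 + 0.25 + 0.0625 + 0.015625 + 0.015625 + 0.00390625
    = 345/256 = 1.34765625
Since 1.34765625 > 1, Kraft's inequality is NOT satisfied.
A prefix code with these lengths CANNOT exist.

Kraft sum = 1.34765625. Not satisfied.


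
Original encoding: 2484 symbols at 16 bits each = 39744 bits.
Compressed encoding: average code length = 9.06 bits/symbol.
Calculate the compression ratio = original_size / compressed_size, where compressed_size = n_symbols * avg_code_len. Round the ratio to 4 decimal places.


original_size = n_symbols * orig_bits = 2484 * 16 = 39744 bits
compressed_size = n_symbols * avg_code_len = 2484 * 9.06 = 22505.04 bits
ratio = original_size / compressed_size = 39744 / 22505.04 = 1.766

Compression ratio = 1.766


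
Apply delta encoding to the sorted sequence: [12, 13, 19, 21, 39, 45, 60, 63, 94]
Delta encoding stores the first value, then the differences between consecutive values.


First value: 12
Deltas:
  13 - 12 = 1
  19 - 13 = 6
  21 - 19 = 2
  39 - 21 = 18
  45 - 39 = 6
  60 - 45 = 15
  63 - 60 = 3
  94 - 63 = 31


Delta encoded: [12, 1, 6, 2, 18, 6, 15, 3, 31]


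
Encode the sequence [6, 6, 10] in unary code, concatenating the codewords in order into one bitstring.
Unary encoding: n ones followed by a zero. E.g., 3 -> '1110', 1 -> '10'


Encode each number as n ones followed by a terminating 0:
  6 -> 1111110 (7 bits)
  6 -> 1111110 (7 bits)
  10 -> 11111111110 (11 bits)
Total length = 7 + 7 + 11 = 25 bits.

Unary([6, 6, 10]) = 1111110111111011111111110 (25 bits)


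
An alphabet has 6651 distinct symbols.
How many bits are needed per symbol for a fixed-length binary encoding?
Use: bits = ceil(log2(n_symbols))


log2(6651) = 12.6994
Bracket: 2^12 = 4096 < 6651 <= 2^13 = 8192
So ceil(log2(6651)) = 13

bits = ceil(log2(6651)) = ceil(12.6994) = 13 bits


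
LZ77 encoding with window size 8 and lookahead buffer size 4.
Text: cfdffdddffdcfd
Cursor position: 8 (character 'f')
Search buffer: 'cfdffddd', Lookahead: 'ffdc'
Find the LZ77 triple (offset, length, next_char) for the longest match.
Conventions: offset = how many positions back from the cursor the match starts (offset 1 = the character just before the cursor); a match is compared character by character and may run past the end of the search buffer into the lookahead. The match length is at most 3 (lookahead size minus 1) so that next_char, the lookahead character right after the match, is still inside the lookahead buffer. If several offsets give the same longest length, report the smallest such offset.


Try each offset into the search buffer:
  offset=1 (pos 7, char 'd'): match length 0
  offset=2 (pos 6, char 'd'): match length 0
  offset=3 (pos 5, char 'd'): match length 0
  offset=4 (pos 4, char 'f'): match length 1
  offset=5 (pos 3, char 'f'): match length 3
  offset=6 (pos 2, char 'd'): match length 0
  offset=7 (pos 1, char 'f'): match length 1
  offset=8 (pos 0, char 'c'): match length 0
Longest match has length 3 at offset 5.
next_char = character at position 8 + 3 = 11 -> 'c'

Best match: offset=5, length=3 (matching 'ffd' starting at position 3)
LZ77 triple: (5, 3, 'c')


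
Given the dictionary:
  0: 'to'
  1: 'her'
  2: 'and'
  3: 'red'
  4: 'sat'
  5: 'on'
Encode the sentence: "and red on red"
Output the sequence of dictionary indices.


Look up each word in the dictionary:
  'and' -> 2
  'red' -> 3
  'on' -> 5
  'red' -> 3

Encoded: [2, 3, 5, 3]


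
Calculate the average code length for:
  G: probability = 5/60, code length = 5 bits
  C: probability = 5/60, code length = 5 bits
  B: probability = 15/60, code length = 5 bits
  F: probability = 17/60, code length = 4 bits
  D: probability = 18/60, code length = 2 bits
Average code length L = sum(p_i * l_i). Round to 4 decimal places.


Weighted contributions p_i * l_i:
  G: (5/60) * 5 = 25/60
  C: (5/60) * 5 = 25/60
  B: (15/60) * 5 = 75/60
  F: (17/60) * 4 = 68/60
  D: (18/60) * 2 = 36/60
Sum = (25 + 25 + 75 + 68 + 36)/60 = 229/60

L = 229/60 = 3.8167 bits/symbol


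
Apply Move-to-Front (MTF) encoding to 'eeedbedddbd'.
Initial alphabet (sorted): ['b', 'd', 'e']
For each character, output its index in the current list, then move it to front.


MTF encoding:
'e': index 2 in ['b', 'd', 'e'] -> ['e', 'b', 'd']
'e': index 0 in ['e', 'b', 'd'] -> ['e', 'b', 'd']
'e': index 0 in ['e', 'b', 'd'] -> ['e', 'b', 'd']
'd': index 2 in ['e', 'b', 'd'] -> ['d', 'e', 'b']
'b': index 2 in ['d', 'e', 'b'] -> ['b', 'd', 'e']
'e': index 2 in ['b', 'd', 'e'] -> ['e', 'b', 'd']
'd': index 2 in ['e', 'b', 'd'] -> ['d', 'e', 'b']
'd': index 0 in ['d', 'e', 'b'] -> ['d', 'e', 'b']
'd': index 0 in ['d', 'e', 'b'] -> ['d', 'e', 'b']
'b': index 2 in ['d', 'e', 'b'] -> ['b', 'd', 'e']
'd': index 1 in ['b', 'd', 'e'] -> ['d', 'b', 'e']


Output: [2, 0, 0, 2, 2, 2, 2, 0, 0, 2, 1]


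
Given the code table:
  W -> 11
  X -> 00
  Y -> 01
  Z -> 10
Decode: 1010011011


Decoding:
10 -> Z
10 -> Z
01 -> Y
10 -> Z
11 -> W


Result: ZZYZW


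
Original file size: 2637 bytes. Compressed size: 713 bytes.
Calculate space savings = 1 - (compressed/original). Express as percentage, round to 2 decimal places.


ratio = compressed/original = 713/2637 = 0.270383
savings = 1 - ratio = 1 - 0.270383 = 0.729617
as a percentage: 0.729617 * 100 = 72.96%

Space savings = 1 - 713/2637 = 72.96%


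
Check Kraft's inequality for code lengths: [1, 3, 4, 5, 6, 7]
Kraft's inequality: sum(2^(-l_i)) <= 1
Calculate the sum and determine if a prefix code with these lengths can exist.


Sum = 2^(-1) + 2^(-3) + 2^(-4) + 2^(-5) + 2^(-6) + 2^(-7)
    = 0.5 + 0.125 + 0.0625 + 0.03125 + 0.015625 + 0.0078125
    = 95/128 = 0.7421875
Since 0.7421875 <= 1, Kraft's inequality IS satisfied.
A prefix code with these lengths CAN exist.

Kraft sum = 0.7421875. Satisfied.


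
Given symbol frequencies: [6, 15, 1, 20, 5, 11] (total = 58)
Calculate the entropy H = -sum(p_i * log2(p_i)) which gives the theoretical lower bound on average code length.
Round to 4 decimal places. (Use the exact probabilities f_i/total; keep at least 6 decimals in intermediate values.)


Per-symbol terms -p_i * log2(p_i) with p_i = f_i/58:
  p = 6/58 = 0.103448: log2(p) = -3.273018, -p*log2(p) = 0.338588
  p = 15/58 = 0.258621: log2(p) = -1.951090, -p*log2(p) = 0.504592
  p = 1/58 = 0.017241: log2(p) = -5.857981, -p*log2(p) = 0.101000
  p = 20/58 = 0.344828: log2(p) = -1.536053, -p*log2(p) = 0.529673
  p = 5/58 = 0.086207: log2(p) = -3.536053, -p*log2(p) = 0.304832
  p = 11/58 = 0.189655: log2(p) = -2.398549, -p*log2(p) = 0.454897
H = 0.338588 + 0.504592 + 0.101000 + 0.529673 + 0.304832 + 0.454897 = 2.233582

H = 2.2336 bits/symbol


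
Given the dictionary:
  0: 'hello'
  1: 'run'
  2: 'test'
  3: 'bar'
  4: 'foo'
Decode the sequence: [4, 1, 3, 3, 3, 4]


Look up each index in the dictionary:
  4 -> 'foo'
  1 -> 'run'
  3 -> 'bar'
  3 -> 'bar'
  3 -> 'bar'
  4 -> 'foo'

Decoded: "foo run bar bar bar foo"


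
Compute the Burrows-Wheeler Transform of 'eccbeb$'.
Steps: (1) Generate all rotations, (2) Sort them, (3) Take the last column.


Rotations (sorted):
  0: $eccbeb -> last char: b
  1: b$eccbe -> last char: e
  2: beb$ecc -> last char: c
  3: cbeb$ec -> last char: c
  4: ccbeb$e -> last char: e
  5: eb$eccb -> last char: b
  6: eccbeb$ -> last char: $


BWT = becceb$


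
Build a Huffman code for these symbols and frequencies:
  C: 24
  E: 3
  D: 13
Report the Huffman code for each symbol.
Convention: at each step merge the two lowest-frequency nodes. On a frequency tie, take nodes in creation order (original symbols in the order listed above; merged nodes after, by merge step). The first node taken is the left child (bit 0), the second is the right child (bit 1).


Huffman tree construction:
Step 1: Merge E(3) + D(13) = 16
Step 2: Merge (E+D)(16) + C(24) = 40
Read each symbol's code off the tree from the root (left child = 0, right child = 1).

Codes:
  C: 1 (length 1)
  E: 00 (length 2)
  D: 01 (length 2)
Average code length: 56/40 = 1.4000 bits/symbol


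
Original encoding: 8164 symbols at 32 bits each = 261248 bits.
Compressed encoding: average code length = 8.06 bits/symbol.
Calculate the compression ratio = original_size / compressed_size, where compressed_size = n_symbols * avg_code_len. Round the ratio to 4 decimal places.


original_size = n_symbols * orig_bits = 8164 * 32 = 261248 bits
compressed_size = n_symbols * avg_code_len = 8164 * 8.06 = 65801.84 bits
ratio = original_size / compressed_size = 261248 / 65801.84 = 3.9702

Compression ratio = 3.9702


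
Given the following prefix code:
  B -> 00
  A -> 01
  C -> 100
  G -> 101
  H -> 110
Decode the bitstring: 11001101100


Decoding step by step:
Bits 110 -> H
Bits 01 -> A
Bits 101 -> G
Bits 100 -> C


Decoded message: HAGC


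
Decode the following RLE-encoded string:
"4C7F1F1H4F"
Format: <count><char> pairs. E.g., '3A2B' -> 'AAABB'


Expanding each <count><char> pair:
  4C -> 'CCCC'
  7F -> 'FFFFFFF'
  1F -> 'F'
  1H -> 'H'
  4F -> 'FFFF'

Decoded = CCCCFFFFFFFFHFFFF


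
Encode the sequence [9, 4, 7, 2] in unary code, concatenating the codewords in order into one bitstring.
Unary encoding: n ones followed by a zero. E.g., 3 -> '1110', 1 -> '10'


Encode each number as n ones followed by a terminating 0:
  9 -> 1111111110 (10 bits)
  4 -> 11110 (5 bits)
  7 -> 11111110 (8 bits)
  2 -> 110 (3 bits)
Total length = 10 + 5 + 8 + 3 = 26 bits.

Unary([9, 4, 7, 2]) = 11111111101111011111110110 (26 bits)


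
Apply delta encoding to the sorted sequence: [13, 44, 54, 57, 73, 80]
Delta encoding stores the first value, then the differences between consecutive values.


First value: 13
Deltas:
  44 - 13 = 31
  54 - 44 = 10
  57 - 54 = 3
  73 - 57 = 16
  80 - 73 = 7


Delta encoded: [13, 31, 10, 3, 16, 7]


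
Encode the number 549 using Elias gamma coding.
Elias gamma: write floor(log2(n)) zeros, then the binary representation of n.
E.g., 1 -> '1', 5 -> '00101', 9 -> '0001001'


num_bits = floor(log2(549)) + 1 = 10
leading_zeros = num_bits - 1 = 9
binary(549) = 1000100101

Elias gamma(549) = '000000000' + '1000100101' = 0000000001000100101 (19 bits)


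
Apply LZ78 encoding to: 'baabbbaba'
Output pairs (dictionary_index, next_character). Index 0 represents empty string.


LZ78 encoding steps:
Dictionary: {0: ''}
Step 1: w='' (idx 0), next='b' -> output (0, 'b'), add 'b' as idx 1
Step 2: w='' (idx 0), next='a' -> output (0, 'a'), add 'a' as idx 2
Step 3: w='a' (idx 2), next='b' -> output (2, 'b'), add 'ab' as idx 3
Step 4: w='b' (idx 1), next='b' -> output (1, 'b'), add 'bb' as idx 4
Step 5: w='ab' (idx 3), next='a' -> output (3, 'a'), add 'aba' as idx 5


Encoded: [(0, 'b'), (0, 'a'), (2, 'b'), (1, 'b'), (3, 'a')]


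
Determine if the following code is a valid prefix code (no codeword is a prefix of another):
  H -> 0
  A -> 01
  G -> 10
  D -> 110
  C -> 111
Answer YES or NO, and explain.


Checking each pair (does one codeword prefix another?):
  H='0' vs A='01': prefix -- VIOLATION

NO -- this is NOT a valid prefix code. H (0) is a prefix of A (01).


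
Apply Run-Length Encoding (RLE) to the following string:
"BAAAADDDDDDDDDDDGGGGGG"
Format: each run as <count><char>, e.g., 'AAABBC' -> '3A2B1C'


Scanning runs left to right:
  i=0: run of 'B' x 1 -> '1B'
  i=1: run of 'A' x 4 -> '4A'
  i=5: run of 'D' x 11 -> '11D'
  i=16: run of 'G' x 6 -> '6G'

RLE = 1B4A11D6G


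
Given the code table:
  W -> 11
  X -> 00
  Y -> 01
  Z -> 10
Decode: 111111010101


Decoding:
11 -> W
11 -> W
11 -> W
01 -> Y
01 -> Y
01 -> Y


Result: WWWYYY


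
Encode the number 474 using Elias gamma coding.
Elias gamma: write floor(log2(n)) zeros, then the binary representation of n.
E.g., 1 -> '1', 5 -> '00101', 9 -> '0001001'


num_bits = floor(log2(474)) + 1 = 9
leading_zeros = num_bits - 1 = 8
binary(474) = 111011010

Elias gamma(474) = '00000000' + '111011010' = 00000000111011010 (17 bits)


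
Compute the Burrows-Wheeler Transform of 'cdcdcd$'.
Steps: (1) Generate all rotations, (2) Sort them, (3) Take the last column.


Rotations (sorted):
  0: $cdcdcd -> last char: d
  1: cd$cdcd -> last char: d
  2: cdcd$cd -> last char: d
  3: cdcdcd$ -> last char: $
  4: d$cdcdc -> last char: c
  5: dcd$cdc -> last char: c
  6: dcdcd$c -> last char: c


BWT = ddd$ccc


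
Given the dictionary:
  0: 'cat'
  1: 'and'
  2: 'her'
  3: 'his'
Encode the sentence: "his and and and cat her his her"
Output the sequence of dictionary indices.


Look up each word in the dictionary:
  'his' -> 3
  'and' -> 1
  'and' -> 1
  'and' -> 1
  'cat' -> 0
  'her' -> 2
  'his' -> 3
  'her' -> 2

Encoded: [3, 1, 1, 1, 0, 2, 3, 2]


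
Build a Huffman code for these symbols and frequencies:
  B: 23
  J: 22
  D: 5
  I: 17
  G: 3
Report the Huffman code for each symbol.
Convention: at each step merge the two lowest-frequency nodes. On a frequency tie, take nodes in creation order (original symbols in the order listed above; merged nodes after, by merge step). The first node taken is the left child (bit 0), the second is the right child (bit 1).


Huffman tree construction:
Step 1: Merge G(3) + D(5) = 8
Step 2: Merge (G+D)(8) + I(17) = 25
Step 3: Merge J(22) + B(23) = 45
Step 4: Merge ((G+D)+I)(25) + (J+B)(45) = 70
Read each symbol's code off the tree from the root (left child = 0, right child = 1).

Codes:
  B: 11 (length 2)
  J: 10 (length 2)
  D: 001 (length 3)
  I: 01 (length 2)
  G: 000 (length 3)
Average code length: 148/70 = 2.1143 bits/symbol


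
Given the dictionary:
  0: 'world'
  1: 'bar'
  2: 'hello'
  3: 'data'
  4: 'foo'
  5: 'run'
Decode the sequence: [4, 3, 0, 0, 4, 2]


Look up each index in the dictionary:
  4 -> 'foo'
  3 -> 'data'
  0 -> 'world'
  0 -> 'world'
  4 -> 'foo'
  2 -> 'hello'

Decoded: "foo data world world foo hello"


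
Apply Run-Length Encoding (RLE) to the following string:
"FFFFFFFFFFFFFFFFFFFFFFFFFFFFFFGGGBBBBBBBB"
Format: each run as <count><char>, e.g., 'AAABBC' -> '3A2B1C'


Scanning runs left to right:
  i=0: run of 'F' x 30 -> '30F'
  i=30: run of 'G' x 3 -> '3G'
  i=33: run of 'B' x 8 -> '8B'

RLE = 30F3G8B
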